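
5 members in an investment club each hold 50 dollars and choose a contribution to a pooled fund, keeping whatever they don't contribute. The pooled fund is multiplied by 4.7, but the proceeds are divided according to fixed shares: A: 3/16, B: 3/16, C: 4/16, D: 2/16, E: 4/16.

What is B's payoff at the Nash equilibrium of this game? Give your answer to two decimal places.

Player j's private return per contributed unit is 4.7 × (j's share). Contributing is weakly dominant for j when that share is at least 1/4.7 = 0.2128, and contributing 0 is dominant otherwise.
C and E are above the threshold, contributing 50 each; the remaining 3 contribute 0. Total contributed: 100.
B keeps 50 and receives 4.7 × 100 × 3/16 = 88.13 from the pooled fund, for a payoff of 138.13.

138.13 dollars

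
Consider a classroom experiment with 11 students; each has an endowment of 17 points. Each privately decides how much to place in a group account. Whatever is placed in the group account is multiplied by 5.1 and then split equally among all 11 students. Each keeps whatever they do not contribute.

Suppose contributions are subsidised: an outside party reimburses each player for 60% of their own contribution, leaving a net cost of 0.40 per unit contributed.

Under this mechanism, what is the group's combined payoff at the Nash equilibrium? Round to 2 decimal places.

1065.90 points

With the mechanism, a contributed unit returns (5.1/11) / 0.40 = 1.1591 per unit of net cost to the contributor — now above 1 — so contributing fully is weakly dominant for every player.
So the Nash equilibrium is full contribution by all 11; the group earns 11 × (17 × 0.60 + 5.1 × 17) = 1065.90.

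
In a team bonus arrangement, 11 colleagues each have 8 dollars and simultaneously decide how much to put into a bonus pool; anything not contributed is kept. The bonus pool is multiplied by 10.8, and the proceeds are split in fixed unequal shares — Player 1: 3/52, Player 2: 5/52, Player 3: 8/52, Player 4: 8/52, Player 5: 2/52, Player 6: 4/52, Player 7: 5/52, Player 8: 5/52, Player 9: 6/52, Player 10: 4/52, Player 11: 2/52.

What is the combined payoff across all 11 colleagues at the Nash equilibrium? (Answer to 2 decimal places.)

Player j's private return per contributed unit is 10.8 × (j's share). Contributing is weakly dominant for j when that share is at least 1/10.8 = 0.0926, and contributing 0 is dominant otherwise.
Player 2, Player 3, Player 4, Player 7, Player 8 and Player 9 are above the threshold, contributing 8 each; the remaining 5 contribute 0. Total contributed: 48.
The bonus pool pays out 10.8 × 48 = 518.40 in total (split across the unequal shares, but the aggregate is all that matters for the group sum).
The 5 free-riders keep 8 each, adding 40. Group total = 40 + 518.40 = 558.40.

558.40 dollars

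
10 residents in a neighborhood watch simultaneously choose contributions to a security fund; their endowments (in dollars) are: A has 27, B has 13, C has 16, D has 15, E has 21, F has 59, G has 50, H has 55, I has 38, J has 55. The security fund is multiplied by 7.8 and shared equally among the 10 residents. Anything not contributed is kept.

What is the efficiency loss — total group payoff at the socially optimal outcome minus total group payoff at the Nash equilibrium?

2373.20 dollars

The private return per contributed unit is 7.8/10 = 0.7800 < 1 for every player regardless of endowment, so the Nash equilibrium is zero contribution and the group total is Σ E_j = 27 + 13 + 16 + 15 + 21 + 59 + 50 + 55 + 38 + 55 = 349.
Each contributed unit returns 7.800 to the group, so the social optimum is full contribution by everyone: group total = 7.800 × 349 = 2722.20.
Efficiency loss = (7.800 − 1) × 349 = 2373.20.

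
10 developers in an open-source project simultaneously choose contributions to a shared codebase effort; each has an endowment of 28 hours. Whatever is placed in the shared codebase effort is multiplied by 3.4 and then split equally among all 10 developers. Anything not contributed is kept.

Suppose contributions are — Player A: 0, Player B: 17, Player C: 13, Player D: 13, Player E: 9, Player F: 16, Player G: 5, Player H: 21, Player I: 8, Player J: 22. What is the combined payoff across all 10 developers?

577.60 hours

Total contributed: 0 + 17 + 13 + 13 + 9 + 16 + 5 + 21 + 8 + 22 = 124; total kept: 10 × 28 − 124 = 156.
The shared codebase effort pays out 3.4 × 124 = 421.60 in aggregate.
Group total = 156 + 421.60 = 577.60.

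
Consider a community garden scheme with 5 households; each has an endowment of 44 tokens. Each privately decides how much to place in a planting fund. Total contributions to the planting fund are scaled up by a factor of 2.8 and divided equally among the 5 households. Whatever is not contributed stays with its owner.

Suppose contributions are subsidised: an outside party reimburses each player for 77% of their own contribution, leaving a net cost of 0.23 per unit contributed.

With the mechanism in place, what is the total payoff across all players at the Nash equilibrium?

With the mechanism, a contributed unit returns (2.8/5) / 0.23 = 2.4348 per unit of net cost to the contributor — now above 1 — so contributing fully is weakly dominant for every player.
At the Nash equilibrium everyone contributes 44. Group total payoff = 5 × (44 × 0.77 + 2.8 × 44) = 785.40.

785.40 tokens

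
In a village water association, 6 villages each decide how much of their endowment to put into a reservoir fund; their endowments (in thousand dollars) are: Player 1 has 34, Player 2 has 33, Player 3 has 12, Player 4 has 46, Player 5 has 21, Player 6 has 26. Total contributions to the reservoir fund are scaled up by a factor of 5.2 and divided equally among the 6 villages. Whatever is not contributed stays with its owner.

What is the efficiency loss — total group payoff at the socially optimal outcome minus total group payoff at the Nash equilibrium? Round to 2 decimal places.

722.40 thousand dollars

The private return per contributed unit is 5.2/6 = 0.8667 < 1 for every player regardless of endowment, so the Nash equilibrium is zero contribution and the group total is Σ E_j = 34 + 33 + 12 + 46 + 21 + 26 = 172.
Each contributed unit returns 5.200 to the group, so the social optimum is full contribution by everyone: group total = 5.200 × 172 = 894.40.
Efficiency loss = (5.200 − 1) × 172 = 722.40.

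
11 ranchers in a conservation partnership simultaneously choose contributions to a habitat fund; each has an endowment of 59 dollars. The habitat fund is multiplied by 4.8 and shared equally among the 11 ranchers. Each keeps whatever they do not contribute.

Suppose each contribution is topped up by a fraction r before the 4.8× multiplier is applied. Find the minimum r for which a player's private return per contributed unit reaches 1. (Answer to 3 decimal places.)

1.292

With matching at rate r, one contributed unit becomes (1 + r) in the habitat fund and returns 4.8 × (1 + r) / 11 to the contributor.
Setting this equal to 1: 1 + r = 11/4.8 = 2.2917.
So the minimum matching rate is r = 2.2917 − 1 = 1.292.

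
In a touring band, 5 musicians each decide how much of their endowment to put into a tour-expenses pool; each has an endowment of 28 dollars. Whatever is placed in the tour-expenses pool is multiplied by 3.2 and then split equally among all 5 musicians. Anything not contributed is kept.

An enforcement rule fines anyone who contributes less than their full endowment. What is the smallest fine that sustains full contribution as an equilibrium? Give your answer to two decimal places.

10.08 dollars

Given the others contribute fully, the best deviation is to contribute 0 (any partial contribution still incurs the fine and gives up units whose private return 0.6400 is below 1).
Deviating from 28 to 0 saves 28 dollars but forfeits the deviator's share of the drop in the tour-expenses pool: 3.2/5 × 28 = 17.92.
So the deviation gain is 28 − 17.92 = 10.08, and the fine must be at least 10.08 dollars to wipe it out.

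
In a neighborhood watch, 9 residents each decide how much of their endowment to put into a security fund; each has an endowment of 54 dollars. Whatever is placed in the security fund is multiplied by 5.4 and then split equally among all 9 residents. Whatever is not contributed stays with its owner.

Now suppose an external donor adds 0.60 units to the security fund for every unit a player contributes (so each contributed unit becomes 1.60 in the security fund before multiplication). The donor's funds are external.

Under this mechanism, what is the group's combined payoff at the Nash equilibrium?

486.00 dollars

With the mechanism, a contributed unit returns 5.4 × 1.60 / 9 = 0.9600 per unit of net cost — still below 1 — so contributing 0 remains dominant for every player.
At the Nash equilibrium no one contributes; group total payoff = 9 × 54 = 486.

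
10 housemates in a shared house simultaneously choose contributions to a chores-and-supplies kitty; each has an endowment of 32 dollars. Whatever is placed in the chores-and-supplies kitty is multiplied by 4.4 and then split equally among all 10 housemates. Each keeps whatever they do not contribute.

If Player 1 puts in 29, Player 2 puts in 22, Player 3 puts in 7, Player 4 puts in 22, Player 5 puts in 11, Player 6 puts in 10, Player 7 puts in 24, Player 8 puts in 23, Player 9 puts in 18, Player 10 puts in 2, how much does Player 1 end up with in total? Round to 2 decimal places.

76.92 dollars

Total contributed: 29 + 22 + 7 + 22 + 11 + 10 + 24 + 23 + 18 + 2 = 168.
Each receives 4.4 × 168 / 10 = 73.92 from the chores-and-supplies kitty.
Player 1 keeps 32 − 29 = 3, so Player 1's payoff is 3 + 73.92 = 76.92.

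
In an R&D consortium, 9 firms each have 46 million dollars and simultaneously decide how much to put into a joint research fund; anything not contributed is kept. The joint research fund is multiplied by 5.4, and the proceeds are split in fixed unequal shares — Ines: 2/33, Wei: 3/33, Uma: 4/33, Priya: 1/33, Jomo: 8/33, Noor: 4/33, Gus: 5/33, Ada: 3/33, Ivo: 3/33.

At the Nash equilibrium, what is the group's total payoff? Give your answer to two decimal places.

For player j, contributing a unit is worthwhile iff 5.4 × (j's share) ≥ 1, i.e. iff j's share is at least 0.1852.
The only share above 0.1852 is Jomo's 8/33, contributing 46; the remaining 8 contribute 0. Total contributed: 46.
The joint research fund pays out 5.4 × 46 = 248.40 in total (split across the unequal shares, but the aggregate is all that matters for the group sum).
The 8 free-riders keep 46 each, adding 368. Group total = 368 + 248.40 = 616.40.

616.40 million dollars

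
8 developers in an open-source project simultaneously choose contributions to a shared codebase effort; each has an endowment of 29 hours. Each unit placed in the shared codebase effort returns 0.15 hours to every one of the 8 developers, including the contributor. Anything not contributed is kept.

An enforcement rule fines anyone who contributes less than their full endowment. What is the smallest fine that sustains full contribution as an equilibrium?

24.65 hours

Given the others contribute fully, the best deviation is to contribute 0 (any partial contribution still incurs the fine and gives up units whose private return 0.15 is below 1).
Deviating from 29 to 0 saves 29 hours but forfeits the deviator's share of the drop in the shared codebase effort: 0.15 × 29 = 4.35.
So the deviation gain is 29 − 4.35 = 24.65, and the fine must be at least 24.65 hours to wipe it out.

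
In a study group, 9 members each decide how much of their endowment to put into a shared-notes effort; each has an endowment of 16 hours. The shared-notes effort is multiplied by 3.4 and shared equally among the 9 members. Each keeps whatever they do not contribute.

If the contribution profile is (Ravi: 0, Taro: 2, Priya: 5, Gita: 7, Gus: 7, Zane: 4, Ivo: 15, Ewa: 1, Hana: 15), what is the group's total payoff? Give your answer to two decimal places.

Total contributed: 0 + 2 + 5 + 7 + 7 + 4 + 15 + 1 + 15 = 56; total kept: 9 × 16 − 56 = 88.
The shared-notes effort pays out 3.4 × 56 = 190.40 in aggregate.
Group total = 88 + 190.40 = 278.40.

278.40 hours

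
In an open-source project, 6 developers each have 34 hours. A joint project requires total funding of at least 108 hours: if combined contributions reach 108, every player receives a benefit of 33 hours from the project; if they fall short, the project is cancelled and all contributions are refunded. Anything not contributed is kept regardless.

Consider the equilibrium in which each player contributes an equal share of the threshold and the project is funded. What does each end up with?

Equal share of the threshold: 108/6 = 18.
At this profile no one gains by cutting their contribution: any cut drops the total below 108, the project is cancelled, contributions are refunded, and the deviator ends with 34, which is less than 34 − 18 + 33 = 49. Contributing more than 18 just wastes the excess. So contributing exactly 18 is a best response.
Each player's payoff: 34 − 18 + 33 = 49.

49 hours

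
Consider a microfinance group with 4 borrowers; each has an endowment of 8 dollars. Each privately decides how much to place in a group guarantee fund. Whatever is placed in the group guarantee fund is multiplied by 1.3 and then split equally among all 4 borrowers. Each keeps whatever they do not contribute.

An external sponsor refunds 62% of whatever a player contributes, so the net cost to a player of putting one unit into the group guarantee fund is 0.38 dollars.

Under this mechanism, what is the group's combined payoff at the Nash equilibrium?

The effective private return is (1.3/4) / 0.38 = 0.8553, which is still under 1, so the mechanism doesn't change anyone's dominant strategy: zero contribution.
At the Nash equilibrium no one contributes; group total payoff = 4 × 8 = 32.

32.00 dollars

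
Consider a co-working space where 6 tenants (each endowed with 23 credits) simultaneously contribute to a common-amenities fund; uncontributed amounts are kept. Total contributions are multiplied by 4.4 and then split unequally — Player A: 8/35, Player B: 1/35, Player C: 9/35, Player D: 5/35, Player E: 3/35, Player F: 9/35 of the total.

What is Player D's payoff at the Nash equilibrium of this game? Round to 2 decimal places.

For player j, contributing a unit is worthwhile iff 4.4 × (j's share) ≥ 1, i.e. iff j's share is at least 0.2273.
The shares above 0.2273 belong to Player A, Player C and Player F, contributing 23 each; the remaining 3 contribute 0. Total contributed: 69.
Player D keeps 23 and receives 4.4 × 69 × 5/35 = 43.37 from the common-amenities fund, for a payoff of 66.37.

66.37 credits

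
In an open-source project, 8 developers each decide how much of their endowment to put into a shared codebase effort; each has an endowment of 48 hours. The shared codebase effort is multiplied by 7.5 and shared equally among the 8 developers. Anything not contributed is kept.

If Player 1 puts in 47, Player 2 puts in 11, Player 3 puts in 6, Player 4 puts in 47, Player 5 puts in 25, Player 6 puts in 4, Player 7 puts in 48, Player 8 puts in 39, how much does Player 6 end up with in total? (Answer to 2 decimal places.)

Total contributed: 47 + 11 + 6 + 47 + 25 + 4 + 48 + 39 = 227.
Each receives 7.5 × 227 / 8 = 212.81 from the shared codebase effort.
Player 6 keeps 48 − 4 = 44, so Player 6's payoff is 44 + 212.81 = 256.81.

256.81 hours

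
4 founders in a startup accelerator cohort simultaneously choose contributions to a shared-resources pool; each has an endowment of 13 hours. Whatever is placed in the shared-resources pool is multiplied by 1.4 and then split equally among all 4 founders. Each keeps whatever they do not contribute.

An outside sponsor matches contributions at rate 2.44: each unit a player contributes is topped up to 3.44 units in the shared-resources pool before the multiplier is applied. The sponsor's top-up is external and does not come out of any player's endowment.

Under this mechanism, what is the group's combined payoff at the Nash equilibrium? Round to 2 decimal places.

Under the mechanism each unit contributed yields 1.4 × 3.44 / 4 = 1.2040 back to its contributor per unit of net cost, which exceeds 1, making full contribution the dominant choice for everyone.
So the Nash equilibrium is full contribution by all 4; the group earns 1.4 × 3.44 × 52 = 250.43.

250.43 hours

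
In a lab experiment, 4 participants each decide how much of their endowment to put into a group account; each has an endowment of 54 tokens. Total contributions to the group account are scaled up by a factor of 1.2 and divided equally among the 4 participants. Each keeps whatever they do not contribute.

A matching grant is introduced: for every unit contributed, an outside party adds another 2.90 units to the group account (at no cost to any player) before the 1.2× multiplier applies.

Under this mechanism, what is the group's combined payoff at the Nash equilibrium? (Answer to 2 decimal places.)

1010.88 tokens

Under the mechanism each unit contributed yields 1.2 × 3.90 / 4 = 1.1700 back to its contributor per unit of net cost, which exceeds 1, making full contribution the dominant choice for everyone.
So the Nash equilibrium is full contribution by all 4; the group earns 1.2 × 3.90 × 216 = 1010.88.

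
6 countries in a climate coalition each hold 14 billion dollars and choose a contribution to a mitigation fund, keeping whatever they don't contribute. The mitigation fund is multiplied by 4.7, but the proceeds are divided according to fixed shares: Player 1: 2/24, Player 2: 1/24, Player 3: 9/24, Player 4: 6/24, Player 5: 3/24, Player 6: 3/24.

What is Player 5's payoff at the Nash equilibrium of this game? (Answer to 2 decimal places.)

30.45 billion dollars

A player with share s gets back 4.7·s per unit contributed, so full contribution is dominant for anyone with s > 1/4.7 = 0.2128 and zero contribution is dominant for anyone below.
Player 3 and Player 4 clear that bar, contributing 14 each; the remaining 4 contribute 0. Total contributed: 28.
Player 5 keeps 14 and receives 4.7 × 28 × 3/24 = 16.45 from the mitigation fund, for a payoff of 30.45.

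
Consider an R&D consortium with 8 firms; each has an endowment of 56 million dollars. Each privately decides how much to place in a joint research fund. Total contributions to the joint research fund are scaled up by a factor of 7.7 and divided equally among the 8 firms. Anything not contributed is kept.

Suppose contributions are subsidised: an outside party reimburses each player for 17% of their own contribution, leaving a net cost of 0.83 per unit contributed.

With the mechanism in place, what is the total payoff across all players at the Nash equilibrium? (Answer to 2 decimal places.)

The effective private return per unit is now (7.7/8) / 0.83 = 1.1596 > 1, so every player's dominant strategy flips to full contribution.
At the Nash equilibrium everyone contributes 56. Group total payoff = 8 × (56 × 0.17 + 7.7 × 56) = 3525.76.

3525.76 million dollars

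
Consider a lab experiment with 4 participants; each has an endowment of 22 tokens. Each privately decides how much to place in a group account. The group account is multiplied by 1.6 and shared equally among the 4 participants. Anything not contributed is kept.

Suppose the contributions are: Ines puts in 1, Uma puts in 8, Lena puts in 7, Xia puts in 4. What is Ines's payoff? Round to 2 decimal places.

Total contributed: 1 + 8 + 7 + 4 = 20.
Each receives 1.6 × 20 / 4 = 8.00 from the group account.
Ines keeps 22 − 1 = 21, so Ines's payoff is 21 + 8.00 = 29.00.

29.00 tokens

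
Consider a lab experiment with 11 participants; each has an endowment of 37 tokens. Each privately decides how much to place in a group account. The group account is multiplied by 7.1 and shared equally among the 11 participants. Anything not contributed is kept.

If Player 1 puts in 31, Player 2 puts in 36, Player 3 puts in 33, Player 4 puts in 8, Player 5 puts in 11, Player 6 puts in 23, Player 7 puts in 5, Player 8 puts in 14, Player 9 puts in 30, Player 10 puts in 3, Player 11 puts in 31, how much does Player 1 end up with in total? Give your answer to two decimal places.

151.23 tokens

Total contributed: 31 + 36 + 33 + 8 + 11 + 23 + 5 + 14 + 30 + 3 + 31 = 225.
Each receives 7.1 × 225 / 11 = 145.23 from the group account.
Player 1 keeps 37 − 31 = 6, so Player 1's payoff is 6 + 145.23 = 151.23.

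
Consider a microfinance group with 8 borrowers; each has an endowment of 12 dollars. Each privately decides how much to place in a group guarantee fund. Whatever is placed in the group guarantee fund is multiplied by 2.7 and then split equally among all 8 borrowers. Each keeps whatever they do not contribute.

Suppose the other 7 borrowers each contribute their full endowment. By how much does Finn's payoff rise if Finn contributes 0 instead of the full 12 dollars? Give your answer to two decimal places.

7.95 dollars

Switching from a contribution of 12 to 0 lets Finn keep an extra 12 dollars, but lowers the group guarantee fund by 12, which costs Finn their own share of that drop: 2.7/8 × 12 = 4.05.
Net gain = 12 − 4.05 = 7.95. The private return per contributed unit (0.3375) is below 1, so free-riding is indeed the best response regardless of what the others do.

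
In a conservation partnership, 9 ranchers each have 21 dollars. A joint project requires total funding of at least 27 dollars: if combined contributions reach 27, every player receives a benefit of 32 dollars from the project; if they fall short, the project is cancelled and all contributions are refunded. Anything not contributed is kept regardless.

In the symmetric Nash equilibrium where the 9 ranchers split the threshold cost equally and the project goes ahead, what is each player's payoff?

50 dollars

Equal share of the threshold: 27/9 = 3.
At this profile no one gains by cutting their contribution: any cut drops the total below 27, the project is cancelled, contributions are refunded, and the deviator ends with 21, which is less than 21 − 3 + 32 = 50. Contributing more than 3 just wastes the excess. So contributing exactly 3 is a best response.
Each player's payoff: 21 − 3 + 32 = 50.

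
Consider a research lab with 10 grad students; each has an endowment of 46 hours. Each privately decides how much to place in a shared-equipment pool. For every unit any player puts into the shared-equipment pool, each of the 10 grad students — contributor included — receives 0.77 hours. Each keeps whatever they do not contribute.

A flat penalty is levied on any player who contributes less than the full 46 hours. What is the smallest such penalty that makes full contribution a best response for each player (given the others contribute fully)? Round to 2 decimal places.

10.58 hours

Given the others contribute fully, the best deviation is to contribute 0 (any partial contribution still incurs the fine and gives up units whose private return 0.77 is below 1).
Deviating from 46 to 0 saves 46 hours but forfeits the deviator's share of the drop in the shared-equipment pool: 0.77 × 46 = 35.42.
So the deviation gain is 46 − 35.42 = 10.58, and the fine must be at least 10.58 hours to wipe it out.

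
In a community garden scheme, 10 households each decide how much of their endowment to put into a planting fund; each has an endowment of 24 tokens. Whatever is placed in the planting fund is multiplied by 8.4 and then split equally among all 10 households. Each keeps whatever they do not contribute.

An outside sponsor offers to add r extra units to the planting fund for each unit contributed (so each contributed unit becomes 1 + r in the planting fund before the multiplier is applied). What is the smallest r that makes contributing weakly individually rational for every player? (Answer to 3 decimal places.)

With matching at rate r, one contributed unit becomes (1 + r) in the planting fund and returns 8.4 × (1 + r) / 10 to the contributor.
Setting this equal to 1: 1 + r = 10/8.4 = 1.1905.
So the minimum matching rate is r = 1.1905 − 1 = 0.190.

0.190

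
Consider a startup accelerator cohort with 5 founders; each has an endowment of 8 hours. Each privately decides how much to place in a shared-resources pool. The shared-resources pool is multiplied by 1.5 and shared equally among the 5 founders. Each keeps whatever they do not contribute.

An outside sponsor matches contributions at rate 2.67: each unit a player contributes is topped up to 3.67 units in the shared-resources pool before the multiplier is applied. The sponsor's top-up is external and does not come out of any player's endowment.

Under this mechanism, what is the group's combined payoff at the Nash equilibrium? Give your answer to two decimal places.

The effective private return per unit is now 1.5 × 3.67 / 5 = 1.1010 > 1, so every player's dominant strategy flips to full contribution.
At the Nash equilibrium everyone contributes 8. Group total payoff = 1.5 × 3.67 × 40 = 220.20.

220.20 hours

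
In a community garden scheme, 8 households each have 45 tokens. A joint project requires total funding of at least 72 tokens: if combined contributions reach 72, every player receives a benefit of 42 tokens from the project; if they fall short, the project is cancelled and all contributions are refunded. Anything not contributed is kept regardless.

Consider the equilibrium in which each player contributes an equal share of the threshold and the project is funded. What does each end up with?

Equal share of the threshold: 72/8 = 9.
At this profile no one gains by cutting their contribution: any cut drops the total below 72, the project is cancelled, contributions are refunded, and the deviator ends with 45, which is less than 45 − 9 + 42 = 78. Contributing more than 9 just wastes the excess. So contributing exactly 9 is a best response.
Each player's payoff: 45 − 9 + 42 = 78.

78 tokens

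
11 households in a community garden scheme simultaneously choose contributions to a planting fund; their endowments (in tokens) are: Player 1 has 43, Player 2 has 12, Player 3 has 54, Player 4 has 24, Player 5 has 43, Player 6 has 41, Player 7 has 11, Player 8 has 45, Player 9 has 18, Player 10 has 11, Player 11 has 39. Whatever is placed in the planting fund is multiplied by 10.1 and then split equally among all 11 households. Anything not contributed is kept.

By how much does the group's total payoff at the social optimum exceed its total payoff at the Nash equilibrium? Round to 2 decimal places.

3103.10 tokens

The private return per contributed unit is 10.1/11 = 0.9182 < 1 for every player regardless of endowment, so the Nash equilibrium is zero contribution and the group total is Σ E_j = 43 + 12 + 54 + 24 + 43 + 41 + 11 + 45 + 18 + 11 + 39 = 341.
Each contributed unit returns 10.100 to the group, so the social optimum is full contribution by everyone: group total = 10.100 × 341 = 3444.10.
Efficiency loss = (10.100 − 1) × 341 = 3103.10.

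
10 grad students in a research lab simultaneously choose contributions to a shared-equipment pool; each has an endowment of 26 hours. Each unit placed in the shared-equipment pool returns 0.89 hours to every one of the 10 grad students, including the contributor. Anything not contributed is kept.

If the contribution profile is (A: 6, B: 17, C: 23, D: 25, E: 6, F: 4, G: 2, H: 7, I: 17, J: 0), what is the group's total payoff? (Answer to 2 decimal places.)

1105.30 hours

Total contributed: 6 + 17 + 23 + 25 + 6 + 4 + 2 + 7 + 17 + 0 = 107; total kept: 10 × 26 − 107 = 153.
The shared-equipment pool pays out 0.89 × 10 × 107 = 952.30 in aggregate.
Group total = 153 + 952.30 = 1105.30.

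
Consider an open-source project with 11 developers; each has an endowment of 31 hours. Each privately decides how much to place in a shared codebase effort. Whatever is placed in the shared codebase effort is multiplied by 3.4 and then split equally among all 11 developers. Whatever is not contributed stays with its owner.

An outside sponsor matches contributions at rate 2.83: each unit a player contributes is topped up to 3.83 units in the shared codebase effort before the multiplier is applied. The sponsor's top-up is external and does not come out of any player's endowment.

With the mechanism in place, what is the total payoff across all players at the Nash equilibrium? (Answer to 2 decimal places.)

4440.50 hours

With the mechanism, a contributed unit returns 3.4 × 3.83 / 11 = 1.1838 per unit of net cost to the contributor — now above 1 — so contributing fully is weakly dominant for every player.
At the Nash equilibrium everyone contributes 31. Group total payoff = 3.4 × 3.83 × 341 = 4440.50.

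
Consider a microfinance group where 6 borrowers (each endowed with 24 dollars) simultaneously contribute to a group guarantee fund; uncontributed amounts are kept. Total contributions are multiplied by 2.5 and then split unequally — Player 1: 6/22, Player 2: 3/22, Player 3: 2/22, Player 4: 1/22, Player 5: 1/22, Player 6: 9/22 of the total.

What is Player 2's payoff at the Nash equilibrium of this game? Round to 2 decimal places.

32.18 dollars

A player with share s gets back 2.5·s per unit contributed, so full contribution is dominant for anyone with s > 1/2.5 = 0.4000 and zero contribution is dominant for anyone below.
Only Player 6 (9/22) clears that bar, contributing 24; the remaining 5 contribute 0. Total contributed: 24.
Player 2 keeps 24 and receives 2.5 × 24 × 3/22 = 8.18 from the group guarantee fund, for a payoff of 32.18.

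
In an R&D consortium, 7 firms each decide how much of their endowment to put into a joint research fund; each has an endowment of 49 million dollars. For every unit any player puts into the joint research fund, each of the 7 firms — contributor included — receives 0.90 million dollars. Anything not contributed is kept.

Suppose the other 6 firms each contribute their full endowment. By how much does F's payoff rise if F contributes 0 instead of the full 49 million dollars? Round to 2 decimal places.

Switching from a contribution of 49 to 0 lets F keep an extra 49 million dollars, but lowers the joint research fund by 49, which costs F their own share of that drop: 0.90 × 49 = 44.10.
Net gain = 49 − 44.10 = 4.90. The private return per contributed unit (0.90) is below 1, so free-riding is indeed the best response regardless of what the others do.

4.90 million dollars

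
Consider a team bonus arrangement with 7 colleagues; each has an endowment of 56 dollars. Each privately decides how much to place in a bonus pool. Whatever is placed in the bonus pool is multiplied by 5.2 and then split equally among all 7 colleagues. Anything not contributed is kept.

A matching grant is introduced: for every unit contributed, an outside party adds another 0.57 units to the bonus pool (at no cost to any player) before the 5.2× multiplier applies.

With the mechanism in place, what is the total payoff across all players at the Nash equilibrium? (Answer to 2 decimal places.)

With the mechanism, a contributed unit returns 5.2 × 1.57 / 7 = 1.1663 per unit of net cost to the contributor — now above 1 — so contributing fully is weakly dominant for every player.
At the Nash equilibrium everyone contributes 56. Group total payoff = 5.2 × 1.57 × 392 = 3200.29.

3200.29 dollars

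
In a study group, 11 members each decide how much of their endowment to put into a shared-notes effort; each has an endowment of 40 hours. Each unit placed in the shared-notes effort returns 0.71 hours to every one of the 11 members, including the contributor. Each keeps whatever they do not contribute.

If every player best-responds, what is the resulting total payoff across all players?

The private return per contributed unit is 0.71 < 1, so contributing 0 is dominant for every player. At the Nash equilibrium everyone keeps their 40, and the group total is 11 × 40 = 440.

440.00 hours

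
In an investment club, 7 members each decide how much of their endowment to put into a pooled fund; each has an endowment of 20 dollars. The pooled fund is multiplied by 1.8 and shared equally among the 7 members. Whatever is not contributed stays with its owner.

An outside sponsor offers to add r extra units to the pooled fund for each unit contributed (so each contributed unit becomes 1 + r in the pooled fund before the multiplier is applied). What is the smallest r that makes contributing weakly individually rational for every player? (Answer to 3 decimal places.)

With matching at rate r, one contributed unit becomes (1 + r) in the pooled fund and returns 1.8 × (1 + r) / 7 to the contributor.
Setting this equal to 1: 1 + r = 7/1.8 = 3.8889.
So the minimum matching rate is r = 3.8889 − 1 = 2.889.

2.889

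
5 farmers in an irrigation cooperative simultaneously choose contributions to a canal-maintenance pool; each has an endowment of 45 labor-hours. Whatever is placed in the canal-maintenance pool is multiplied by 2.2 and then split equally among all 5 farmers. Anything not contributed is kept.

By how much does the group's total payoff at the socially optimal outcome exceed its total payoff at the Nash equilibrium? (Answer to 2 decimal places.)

270.00 labor-hours

Each contributed unit returns 2.2/5 = 0.4400 to its contributor — below 1 — so contributing 0 is dominant for every player. At the Nash equilibrium everyone keeps their 45, and the group total is 5 × 45 = 225.
Each contributed unit returns 2.200 to the group as a whole (0.4400 to each of 5 players), which exceeds 1, so the social optimum is full contribution: group total = 2.200 × 225 = 495.00.
Efficiency loss = 495.00 − 225 = 270.00.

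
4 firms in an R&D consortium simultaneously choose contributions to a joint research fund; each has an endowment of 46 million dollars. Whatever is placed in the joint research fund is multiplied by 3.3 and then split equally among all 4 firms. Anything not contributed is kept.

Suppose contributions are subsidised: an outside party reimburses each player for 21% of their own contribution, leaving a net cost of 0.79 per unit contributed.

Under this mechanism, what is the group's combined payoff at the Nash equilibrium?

With the mechanism, a contributed unit returns (3.3/4) / 0.79 = 1.0443 per unit of net cost to the contributor — now above 1 — so contributing fully is weakly dominant for every player.
So the Nash equilibrium is full contribution by all 4; the group earns 4 × (46 × 0.21 + 3.3 × 46) = 645.84.

645.84 million dollars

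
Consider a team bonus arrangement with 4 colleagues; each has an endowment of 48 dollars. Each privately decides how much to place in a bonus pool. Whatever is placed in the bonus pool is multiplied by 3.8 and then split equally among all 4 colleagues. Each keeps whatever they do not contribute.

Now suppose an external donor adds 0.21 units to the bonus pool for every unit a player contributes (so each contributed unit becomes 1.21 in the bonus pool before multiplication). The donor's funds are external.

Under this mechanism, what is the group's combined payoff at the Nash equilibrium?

The effective private return per unit is now 3.8 × 1.21 / 4 = 1.1495 > 1, so every player's dominant strategy flips to full contribution.
So the Nash equilibrium is full contribution by all 4; the group earns 3.8 × 1.21 × 192 = 882.82.

882.82 dollars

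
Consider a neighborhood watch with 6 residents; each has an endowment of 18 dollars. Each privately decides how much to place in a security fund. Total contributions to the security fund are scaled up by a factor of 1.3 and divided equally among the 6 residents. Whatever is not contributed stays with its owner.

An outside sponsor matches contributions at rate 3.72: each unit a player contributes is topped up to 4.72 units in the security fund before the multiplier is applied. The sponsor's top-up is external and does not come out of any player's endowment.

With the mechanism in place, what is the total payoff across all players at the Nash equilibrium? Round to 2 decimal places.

The effective private return per unit is now 1.3 × 4.72 / 6 = 1.0227 > 1, so every player's dominant strategy flips to full contribution.
At the Nash equilibrium everyone contributes 18. Group total payoff = 1.3 × 4.72 × 108 = 662.69.

662.69 dollars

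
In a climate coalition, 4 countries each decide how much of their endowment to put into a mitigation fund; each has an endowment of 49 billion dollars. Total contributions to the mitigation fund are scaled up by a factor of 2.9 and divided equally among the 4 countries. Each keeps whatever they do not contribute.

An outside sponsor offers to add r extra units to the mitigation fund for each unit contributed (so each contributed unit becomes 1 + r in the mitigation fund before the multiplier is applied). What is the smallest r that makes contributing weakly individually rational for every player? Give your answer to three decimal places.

0.379

With matching at rate r, one contributed unit becomes (1 + r) in the mitigation fund and returns 2.9 × (1 + r) / 4 to the contributor.
Setting this equal to 1: 1 + r = 4/2.9 = 1.3793.
So the minimum matching rate is r = 1.3793 − 1 = 0.379.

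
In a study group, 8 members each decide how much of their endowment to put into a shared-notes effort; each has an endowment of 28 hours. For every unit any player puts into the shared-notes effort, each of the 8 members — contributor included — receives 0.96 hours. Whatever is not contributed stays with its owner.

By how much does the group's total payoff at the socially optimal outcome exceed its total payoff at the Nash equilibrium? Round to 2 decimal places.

The private return per contributed unit is 0.96 < 1, so contributing 0 is dominant for every player. At the Nash equilibrium everyone keeps their 28, and the group total is 8 × 28 = 224.
Each contributed unit returns 7.680 to the group as a whole (0.96 to each of 8 players), which exceeds 1, so the social optimum is full contribution: group total = 7.680 × 224 = 1720.32.
Efficiency loss = 1720.32 − 224 = 1496.32.

1496.32 hours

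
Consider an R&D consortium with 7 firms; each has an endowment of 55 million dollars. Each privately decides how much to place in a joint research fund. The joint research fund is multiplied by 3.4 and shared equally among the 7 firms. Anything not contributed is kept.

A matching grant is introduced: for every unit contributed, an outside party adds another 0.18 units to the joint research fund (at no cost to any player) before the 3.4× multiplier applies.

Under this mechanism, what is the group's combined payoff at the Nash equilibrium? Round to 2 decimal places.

385.00 million dollars

Even with the mechanism, each unit contributed returns only 3.4 × 1.18 / 7 = 0.5731 per unit of net cost, so contributing nothing is still dominant.
Everyone keeps their endowment and the group total is 7 × 55 = 385.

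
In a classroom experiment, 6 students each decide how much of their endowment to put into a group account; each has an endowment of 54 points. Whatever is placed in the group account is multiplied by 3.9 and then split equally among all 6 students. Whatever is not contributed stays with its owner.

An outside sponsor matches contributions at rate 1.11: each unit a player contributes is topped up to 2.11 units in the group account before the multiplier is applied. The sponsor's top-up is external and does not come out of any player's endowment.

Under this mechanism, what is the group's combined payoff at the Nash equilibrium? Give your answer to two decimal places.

2666.20 points

Under the mechanism each unit contributed yields 3.9 × 2.11 / 6 = 1.3715 back to its contributor per unit of net cost, which exceeds 1, making full contribution the dominant choice for everyone.
At the Nash equilibrium everyone contributes 54. Group total payoff = 3.9 × 2.11 × 324 = 2666.20.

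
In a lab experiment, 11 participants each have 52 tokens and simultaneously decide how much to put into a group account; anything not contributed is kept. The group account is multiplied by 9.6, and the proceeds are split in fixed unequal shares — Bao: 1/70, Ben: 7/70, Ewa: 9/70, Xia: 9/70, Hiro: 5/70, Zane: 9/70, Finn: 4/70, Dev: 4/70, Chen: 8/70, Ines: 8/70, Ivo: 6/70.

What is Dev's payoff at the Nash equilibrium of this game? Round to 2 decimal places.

Player j's private return per contributed unit is 9.6 × (j's share). Contributing is weakly dominant for j when that share is at least 1/9.6 = 0.1042, and contributing 0 is dominant otherwise.
The shares above 0.1042 belong to Ewa, Xia, Zane, Chen and Ines, contributing 52 each; the remaining 6 contribute 0. Total contributed: 260.
Dev keeps 52 and receives 9.6 × 260 × 4/70 = 142.63 from the group account, for a payoff of 194.63.

194.63 tokens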